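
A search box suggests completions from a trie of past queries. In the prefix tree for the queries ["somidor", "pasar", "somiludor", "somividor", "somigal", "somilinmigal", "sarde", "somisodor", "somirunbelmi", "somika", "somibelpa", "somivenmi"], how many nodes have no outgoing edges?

12

A leaf is a node with no children — equivalently, the end of a word that is not a proper prefix of any other stored word.
Those words: "pasar", "sarde", "somibelpa", "somidor", "somigal", "somika", "somilinmigal", "somiludor", "somirunbelmi", "somisodor", "somivenmi", "somividor"
Leaf count: 12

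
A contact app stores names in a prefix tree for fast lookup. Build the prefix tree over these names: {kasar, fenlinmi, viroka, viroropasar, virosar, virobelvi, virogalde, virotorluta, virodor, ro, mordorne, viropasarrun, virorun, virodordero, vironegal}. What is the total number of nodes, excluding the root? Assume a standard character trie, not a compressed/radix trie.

For each word, the new-node count is its length minus the longest prefix already in the trie:
  "kasar" → 5 new (k, a, s, a, r)
  "fenlinmi" → 8 new (f, e, n, l, i, n, m, i)
  "viroka" → 6 new (v, i, r, o, k, a)
  "viroropasar" → prefix "viro" already present; 7 new (r, o, p, a, s, a, r)
  "virosar" → prefix "viro" already present; 3 new (s, a, r)
  "virobelvi" → prefix "viro" already present; 5 new (b, e, l, v, i)
  "virogalde" → prefix "viro" already present; 5 new (g, a, l, d, e)
  "virotorluta" → prefix "viro" already present; 7 new (t, o, r, l, u, t, a)
  "virodor" → prefix "viro" already present; 3 new (d, o, r)
  "ro" → 2 new (r, o)
  "mordorne" → 8 new (m, o, r, d, o, r, n, e)
  "viropasarrun" → prefix "viro" already present; 8 new (p, a, s, a, r, r, u, n)
  "virorun" → prefix "viror" already present; 2 new (u, n)
  "virodordero" → prefix "virodor" already present; 4 new (d, e, r, o)
  "vironegal" → prefix "viro" already present; 5 new (n, e, g, a, l)
Total nodes = 5 + 8 + 6 + 7 + 3 + 5 + 5 + 7 + 3 + 2 + 8 + 8 + 2 + 4 + 5 = 78

78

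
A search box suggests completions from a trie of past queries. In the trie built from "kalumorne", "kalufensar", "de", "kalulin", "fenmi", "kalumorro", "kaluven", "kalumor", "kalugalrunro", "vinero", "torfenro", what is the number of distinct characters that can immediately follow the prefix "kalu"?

The children of the "kalu" node are the distinct next characters among strings starting with "kalu".
Characters that immediately follow "kalu" among the stored strings: {f, g, l, m, v}.
That node has 5 child edges.

5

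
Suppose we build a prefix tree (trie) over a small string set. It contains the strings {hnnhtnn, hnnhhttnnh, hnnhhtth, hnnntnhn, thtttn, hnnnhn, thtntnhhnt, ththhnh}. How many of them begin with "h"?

5

Traverse to the node for "h", then collect every word in that subtree.
Matches: "hnnhhtth", "hnnhhttnnh", "hnnhtnn", "hnnnhn", "hnnntnhn"
Count: 5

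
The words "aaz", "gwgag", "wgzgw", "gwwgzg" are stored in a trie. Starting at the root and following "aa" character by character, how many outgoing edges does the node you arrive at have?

The children of the "aa" node are the distinct next characters among strings starting with "aa".
Distinct next characters after "aa": z.
That node has 1 child edge.

1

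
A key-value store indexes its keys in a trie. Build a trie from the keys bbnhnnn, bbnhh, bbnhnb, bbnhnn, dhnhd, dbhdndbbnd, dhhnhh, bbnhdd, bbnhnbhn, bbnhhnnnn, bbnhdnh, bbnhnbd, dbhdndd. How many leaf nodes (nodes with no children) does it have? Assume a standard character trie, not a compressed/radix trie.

10

A leaf is a node with no children — equivalently, the end of a word that is not a proper prefix of any other stored word.
Those words: "bbnhdd", "bbnhdnh", "bbnhhnnnn", "bbnhnbd", "bbnhnbhn", "bbnhnnn", "dbhdndbbnd", "dbhdndd", "dhhnhh", "dhnhd"
Leaf count: 10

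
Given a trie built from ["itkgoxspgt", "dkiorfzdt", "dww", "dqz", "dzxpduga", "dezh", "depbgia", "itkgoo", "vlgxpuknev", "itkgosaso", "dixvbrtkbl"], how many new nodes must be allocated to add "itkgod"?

1

The longest prefix of "itkgod" already in the trie is "itkgo" (length 5).
Each of the 1 remaining characters creates one node.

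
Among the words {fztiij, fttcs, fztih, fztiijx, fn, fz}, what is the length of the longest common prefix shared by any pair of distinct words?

6

Equivalently: take the maximum, over all pairs, of their longest common prefix length.
e.g. "fztiij" and "fztiijx" share the prefix "fztiij" of length 6; no pair shares a longer one.
Longest shared-prefix length: 6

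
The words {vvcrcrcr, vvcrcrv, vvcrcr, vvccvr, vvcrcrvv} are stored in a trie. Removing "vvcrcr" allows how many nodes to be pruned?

A node on "vvcrcr"'s path can go only if nothing else ends at it or branches off below it.
Every node on "vvcrcr" is still needed (e.g. by "vvcrcrcr"), so nothing is freed.
Nodes removed: 0

0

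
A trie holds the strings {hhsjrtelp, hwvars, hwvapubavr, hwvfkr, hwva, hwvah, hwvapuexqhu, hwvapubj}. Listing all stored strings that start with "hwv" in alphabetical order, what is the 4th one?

hwvapubj

Words with prefix "hwv", in lexicographic order: "hwva", "hwvah", "hwvapubavr", "hwvapubj", "hwvapuexqhu", "hwvars", "hwvfkr"
The 4th is hwvapubj.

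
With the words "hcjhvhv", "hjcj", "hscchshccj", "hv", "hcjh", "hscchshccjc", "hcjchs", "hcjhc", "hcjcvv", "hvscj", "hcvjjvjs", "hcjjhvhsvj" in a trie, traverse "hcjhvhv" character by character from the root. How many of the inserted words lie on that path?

2

Check each prefix of "hcjhvhv" against the stored set — each match is an end-marker on the path.
Prefixes of the query that are stored words: "hcjh", "hcjhvhv"
Count: 2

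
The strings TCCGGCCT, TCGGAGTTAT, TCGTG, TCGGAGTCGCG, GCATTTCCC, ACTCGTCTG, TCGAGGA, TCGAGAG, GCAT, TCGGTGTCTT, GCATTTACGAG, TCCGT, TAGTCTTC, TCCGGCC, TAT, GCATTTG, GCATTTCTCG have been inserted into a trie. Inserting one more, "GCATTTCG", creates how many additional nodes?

1

The longest prefix of "GCATTTCG" already in the trie is "GCATTTC" (length 7).
So 8 − 7 = 1 new nodes.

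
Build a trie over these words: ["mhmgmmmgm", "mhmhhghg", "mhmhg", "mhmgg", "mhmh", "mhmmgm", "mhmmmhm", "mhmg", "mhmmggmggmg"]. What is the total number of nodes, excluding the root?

28

Insert word by word; a character creates a node only if that edge doesn't already exist:
  "mhmgmmmgm" → 9 new (m, h, m, g, m, m, m, g, m)
  "mhmhhghg" → prefix "mhm" already present; 5 new (h, h, g, h, g)
  "mhmhg" → prefix "mhmh" already present; 1 new (g)
  "mhmgg" → prefix "mhmg" already present; 1 new (g)
  "mhmh" → prefix "mhmh" already present; 0 new (none)
  "mhmmgm" → prefix "mhm" already present; 3 new (m, g, m)
  "mhmmmhm" → prefix "mhmm" already present; 3 new (m, h, m)
  "mhmg" → prefix "mhmg" already present; 0 new (none)
  "mhmmggmggmg" → prefix "mhmmg" already present; 6 new (g, m, g, g, m, g)
Total nodes = 9 + 5 + 1 + 1 + 0 + 3 + 3 + 0 + 6 = 28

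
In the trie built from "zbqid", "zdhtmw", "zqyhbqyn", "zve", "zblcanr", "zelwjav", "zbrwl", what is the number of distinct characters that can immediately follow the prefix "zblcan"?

1

Walk "zblcan" from the root, arriving at one node.
Characters that immediately follow "zblcan" among the stored strings: {r}.
That node has 1 child edge.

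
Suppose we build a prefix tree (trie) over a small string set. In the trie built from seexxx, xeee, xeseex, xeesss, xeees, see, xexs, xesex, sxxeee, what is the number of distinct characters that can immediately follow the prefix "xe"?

3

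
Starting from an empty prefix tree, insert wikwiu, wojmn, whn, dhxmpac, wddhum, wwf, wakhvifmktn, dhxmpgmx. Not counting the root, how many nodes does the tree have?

Count nodes per top-level branch (shared prefixes stored once):
  'd'-branch (dhxmpac, dhxmpgmx): 10 nodes
  'w'-branch (wakhvifmktn, wddhum, whn, wikwiu, wojmn, wwf): 29 nodes
Sum: 39

39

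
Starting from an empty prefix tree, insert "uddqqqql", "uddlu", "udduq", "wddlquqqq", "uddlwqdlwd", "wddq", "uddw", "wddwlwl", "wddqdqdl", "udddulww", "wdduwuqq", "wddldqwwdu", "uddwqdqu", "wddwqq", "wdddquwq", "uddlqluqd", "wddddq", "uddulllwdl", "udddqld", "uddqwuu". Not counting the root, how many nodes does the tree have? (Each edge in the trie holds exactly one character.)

83

Count nodes per top-level branch (shared prefixes stored once):
  'u'-branch (udddqld, udddulww, uddlqluqd, uddlu, uddlwqdlwd, uddqqqql, uddqwuu, uddulllwdl, udduq, uddw, uddwqdqu): 45 nodes
  'w'-branch (wddddq, wdddquwq, wddldqwwdu, wddlquqqq, wddq, wddqdqdl, wdduwuqq, wddwlwl, wddwqq): 38 nodes
Sum: 83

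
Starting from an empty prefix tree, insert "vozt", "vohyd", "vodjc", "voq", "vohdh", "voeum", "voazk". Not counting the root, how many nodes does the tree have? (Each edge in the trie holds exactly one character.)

19

Count nodes per top-level branch (shared prefixes stored once):
  'v'-branch (voazk, vodjc, voeum, vohdh, vohyd, voq, vozt): 19 nodes
Sum: 19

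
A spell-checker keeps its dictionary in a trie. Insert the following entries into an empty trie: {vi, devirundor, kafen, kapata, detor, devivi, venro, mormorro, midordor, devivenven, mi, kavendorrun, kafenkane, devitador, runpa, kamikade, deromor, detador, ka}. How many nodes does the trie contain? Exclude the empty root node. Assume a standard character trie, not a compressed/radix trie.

For each word, the new-node count is its length minus the longest prefix already in the trie:
  "vi" → 2 new (v, i)
  "devirundor" → 10 new (d, e, v, i, r, u, n, d, o, r)
  "kafen" → 5 new (k, a, f, e, n)
  "kapata" → prefix "ka" already present; 4 new (p, a, t, a)
  "detor" → prefix "de" already present; 3 new (t, o, r)
  "devivi" → prefix "devi" already present; 2 new (v, i)
  "venro" → prefix "v" already present; 4 new (e, n, r, o)
  "mormorro" → 8 new (m, o, r, m, o, r, r, o)
  "midordor" → prefix "m" already present; 7 new (i, d, o, r, d, o, r)
  "devivenven" → prefix "deviv" already present; 5 new (e, n, v, e, n)
  "mi" → prefix "mi" already present; 0 new (none)
  "kavendorrun" → prefix "ka" already present; 9 new (v, e, n, d, o, r, r, u, n)
  "kafenkane" → prefix "kafen" already present; 4 new (k, a, n, e)
  "devitador" → prefix "devi" already present; 5 new (t, a, d, o, r)
  "runpa" → 5 new (r, u, n, p, a)
  "kamikade" → prefix "ka" already present; 6 new (m, i, k, a, d, e)
  "deromor" → prefix "de" already present; 5 new (r, o, m, o, r)
  "detador" → prefix "det" already present; 4 new (a, d, o, r)
  "ka" → prefix "ka" already present; 0 new (none)
Total nodes = 2 + 10 + 5 + 4 + 3 + 2 + 4 + 8 + 7 + 5 + 0 + 9 + 4 + 5 + 5 + 6 + 5 + 4 + 0 = 88

88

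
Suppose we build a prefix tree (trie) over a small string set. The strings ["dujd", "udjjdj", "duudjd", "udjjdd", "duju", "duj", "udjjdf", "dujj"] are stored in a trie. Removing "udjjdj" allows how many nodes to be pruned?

A node on "udjjdj"'s path can go only if nothing else ends at it or branches off below it.
The suffix "j" (1 node) is used only by "udjjdj"; the node for "udjjd" still has the child "d", so pruning stops there.
Nodes removed: 1

1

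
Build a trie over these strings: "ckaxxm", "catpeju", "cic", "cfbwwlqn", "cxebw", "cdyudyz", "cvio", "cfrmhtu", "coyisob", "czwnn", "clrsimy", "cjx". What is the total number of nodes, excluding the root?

57

Insert word by word; a character creates a node only if that edge doesn't already exist:
  "ckaxxm" → 6 new (c, k, a, x, x, m)
  "catpeju" → prefix "c" already present; 6 new (a, t, p, e, j, u)
  "cic" → prefix "c" already present; 2 new (i, c)
  "cfbwwlqn" → prefix "c" already present; 7 new (f, b, w, w, l, q, n)
  "cxebw" → prefix "c" already present; 4 new (x, e, b, w)
  "cdyudyz" → prefix "c" already present; 6 new (d, y, u, d, y, z)
  "cvio" → prefix "c" already present; 3 new (v, i, o)
  "cfrmhtu" → prefix "cf" already present; 5 new (r, m, h, t, u)
  "coyisob" → prefix "c" already present; 6 new (o, y, i, s, o, b)
  "czwnn" → prefix "c" already present; 4 new (z, w, n, n)
  "clrsimy" → prefix "c" already present; 6 new (l, r, s, i, m, y)
  "cjx" → prefix "c" already present; 2 new (j, x)
Total nodes = 6 + 6 + 2 + 7 + 4 + 6 + 3 + 5 + 6 + 4 + 6 + 2 = 57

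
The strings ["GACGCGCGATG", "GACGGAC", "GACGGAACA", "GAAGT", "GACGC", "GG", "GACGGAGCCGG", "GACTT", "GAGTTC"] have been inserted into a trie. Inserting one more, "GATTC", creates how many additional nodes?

"GA" is already a path in the trie; the remaining "TTC" must be added.
So 5 − 2 = 3 new nodes.

3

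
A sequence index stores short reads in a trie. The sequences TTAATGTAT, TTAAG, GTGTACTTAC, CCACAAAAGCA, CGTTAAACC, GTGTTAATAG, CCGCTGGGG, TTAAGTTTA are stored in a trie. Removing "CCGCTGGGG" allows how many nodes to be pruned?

7

After clearing the end-marker at "CCGCTGGGG", prune upward until reaching a node still needed by another word.
The suffix "GCTGGGG" (7 nodes) is used only by "CCGCTGGGG"; the node for "CC" still has the child "A", so pruning stops there.
Nodes removed: 7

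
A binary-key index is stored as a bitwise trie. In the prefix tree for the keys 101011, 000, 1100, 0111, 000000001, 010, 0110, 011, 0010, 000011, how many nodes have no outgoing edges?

A leaf is a node with no children — equivalently, the end of a word that is not a proper prefix of any other stored word.
Those words: "000000001", "000011", "0010", "010", "0110", "0111", "101011", "1100"
Leaf count: 8

8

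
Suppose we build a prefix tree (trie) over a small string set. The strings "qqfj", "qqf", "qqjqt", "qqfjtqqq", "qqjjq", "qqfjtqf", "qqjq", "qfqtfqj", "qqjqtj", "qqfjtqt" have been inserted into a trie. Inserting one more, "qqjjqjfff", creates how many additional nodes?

4

Walking "qqjjqjfff" from the root, the first 5 characters ("qqjjq") follow existing edges; "j" is the first miss.
Each of the 4 remaining characters creates one node.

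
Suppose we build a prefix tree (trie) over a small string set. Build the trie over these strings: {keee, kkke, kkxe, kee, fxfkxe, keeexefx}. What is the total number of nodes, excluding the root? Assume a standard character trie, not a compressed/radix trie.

19

For each word, the new-node count is its length minus the longest prefix already in the trie:
  "keee" → 4 new (k, e, e, e)
  "kkke" → prefix "k" already present; 3 new (k, k, e)
  "kkxe" → prefix "kk" already present; 2 new (x, e)
  "kee" → prefix "kee" already present; 0 new (none)
  "fxfkxe" → 6 new (f, x, f, k, x, e)
  "keeexefx" → prefix "keee" already present; 4 new (x, e, f, x)
Total nodes = 4 + 3 + 2 + 0 + 6 + 4 = 19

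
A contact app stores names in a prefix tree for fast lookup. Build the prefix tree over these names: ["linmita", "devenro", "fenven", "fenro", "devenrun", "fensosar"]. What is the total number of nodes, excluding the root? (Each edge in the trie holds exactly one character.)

Count nodes per top-level branch (shared prefixes stored once):
  'd'-branch (devenro, devenrun): 9 nodes
  'f'-branch (fenro, fensosar, fenven): 13 nodes
  'l'-branch (linmita): 7 nodes
Sum: 29

29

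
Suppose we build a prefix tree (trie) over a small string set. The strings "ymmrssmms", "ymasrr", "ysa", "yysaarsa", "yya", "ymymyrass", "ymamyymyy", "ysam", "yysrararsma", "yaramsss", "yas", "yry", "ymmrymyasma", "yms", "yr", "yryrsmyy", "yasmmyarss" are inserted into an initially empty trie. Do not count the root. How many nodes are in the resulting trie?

Count nodes per top-level branch (shared prefixes stored once):
  'y'-branch (yaramsss, yas, yasmmyarss, ymamyymyy, ymasrr, ymmrssmms, ymmrymyasma, yms, ymymyrass, yr, yry, yryrsmyy, ysa, ysam, yya, yysaarsa, yysrararsma): 75 nodes
Sum: 75

75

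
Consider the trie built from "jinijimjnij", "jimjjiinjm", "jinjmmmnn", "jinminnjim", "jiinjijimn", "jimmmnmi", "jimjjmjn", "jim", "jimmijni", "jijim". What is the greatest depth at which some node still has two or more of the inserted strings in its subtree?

5

Equivalently: take the maximum, over all pairs, of their longest common prefix length.
e.g. "jimjjiinjm" and "jimjjmjn" share the prefix "jimjj" of length 5; no pair shares a longer one.
Longest shared-prefix length: 5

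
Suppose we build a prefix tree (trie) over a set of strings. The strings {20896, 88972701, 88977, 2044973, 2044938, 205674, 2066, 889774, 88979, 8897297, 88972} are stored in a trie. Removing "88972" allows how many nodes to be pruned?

0

Walk "88972" from the leaf back toward the root, removing each node that no remaining word uses.
Every node on "88972" is still needed (e.g. by "88972701"), so nothing is freed.
Nodes removed: 0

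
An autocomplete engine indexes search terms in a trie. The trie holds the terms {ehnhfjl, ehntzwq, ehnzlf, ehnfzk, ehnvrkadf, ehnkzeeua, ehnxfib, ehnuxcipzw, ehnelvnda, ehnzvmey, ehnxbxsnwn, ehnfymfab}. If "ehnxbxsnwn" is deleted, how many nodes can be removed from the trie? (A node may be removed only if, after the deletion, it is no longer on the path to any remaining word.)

6

A node on "ehnxbxsnwn"'s path can go only if nothing else ends at it or branches off below it.
The suffix "bxsnwn" (6 nodes) is used only by "ehnxbxsnwn"; the node for "ehnx" still has the child "f", so pruning stops there.
Nodes removed: 6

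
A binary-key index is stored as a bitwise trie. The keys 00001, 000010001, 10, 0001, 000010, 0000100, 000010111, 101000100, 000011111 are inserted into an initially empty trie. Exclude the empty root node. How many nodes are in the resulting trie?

Insert word by word; a character creates a node only if that edge doesn't already exist:
  "00001" → 5 new (0, 0, 0, 0, 1)
  "000010001" → prefix "00001" already present; 4 new (0, 0, 0, 1)
  "10" → 2 new (1, 0)
  "0001" → prefix "000" already present; 1 new (1)
  "000010" → prefix "000010" already present; 0 new (none)
  "0000100" → prefix "0000100" already present; 0 new (none)
  "000010111" → prefix "000010" already present; 3 new (1, 1, 1)
  "101000100" → prefix "10" already present; 7 new (1, 0, 0, 0, 1, 0, 0)
  "000011111" → prefix "00001" already present; 4 new (1, 1, 1, 1)
Total nodes = 5 + 4 + 2 + 1 + 0 + 0 + 3 + 7 + 4 = 26

26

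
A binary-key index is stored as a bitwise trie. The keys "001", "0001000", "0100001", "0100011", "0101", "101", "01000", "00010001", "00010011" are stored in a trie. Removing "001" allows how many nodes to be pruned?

After clearing the end-marker at "001", prune upward until reaching a node still needed by another word.
The suffix "1" (1 node) is used only by "001"; the node for "00" still has the child "0", so pruning stops there.
Nodes removed: 1

1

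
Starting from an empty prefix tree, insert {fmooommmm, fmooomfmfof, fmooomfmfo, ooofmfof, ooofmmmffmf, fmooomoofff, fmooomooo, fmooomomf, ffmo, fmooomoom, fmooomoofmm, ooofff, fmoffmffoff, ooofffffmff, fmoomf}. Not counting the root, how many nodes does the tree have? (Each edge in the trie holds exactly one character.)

59

Trace insertions, counting only characters that open a new branch:
  "fmooommmm" → 9 new (f, m, o, o, o, m, m, m, m)
  "fmooomfmfof" → prefix "fmooom" already present; 5 new (f, m, f, o, f)
  "fmooomfmfo" → prefix "fmooomfmfo" already present; 0 new (none)
  "ooofmfof" → 8 new (o, o, o, f, m, f, o, f)
  "ooofmmmffmf" → prefix "ooofm" already present; 6 new (m, m, f, f, m, f)
  "fmooomoofff" → prefix "fmooom" already present; 5 new (o, o, f, f, f)
  "fmooomooo" → prefix "fmooomoo" already present; 1 new (o)
  "fmooomomf" → prefix "fmooomo" already present; 2 new (m, f)
  "ffmo" → prefix "f" already present; 3 new (f, m, o)
  "fmooomoom" → prefix "fmooomoo" already present; 1 new (m)
  "fmooomoofmm" → prefix "fmooomoof" already present; 2 new (m, m)
  "ooofff" → prefix "ooof" already present; 2 new (f, f)
  "fmoffmffoff" → prefix "fmo" already present; 8 new (f, f, m, f, f, o, f, f)
  "ooofffffmff" → prefix "ooofff" already present; 5 new (f, f, m, f, f)
  "fmoomf" → prefix "fmoo" already present; 2 new (m, f)
Total nodes = 9 + 5 + 0 + 8 + 6 + 5 + 1 + 2 + 3 + 1 + 2 + 2 + 8 + 5 + 2 = 59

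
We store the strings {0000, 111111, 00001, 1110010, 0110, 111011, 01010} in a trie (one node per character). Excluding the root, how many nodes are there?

23

For each word, the new-node count is its length minus the longest prefix already in the trie:
  "0000" → 4 new (0, 0, 0, 0)
  "111111" → 6 new (1, 1, 1, 1, 1, 1)
  "00001" → prefix "0000" already present; 1 new (1)
  "1110010" → prefix "111" already present; 4 new (0, 0, 1, 0)
  "0110" → prefix "0" already present; 3 new (1, 1, 0)
  "111011" → prefix "1110" already present; 2 new (1, 1)
  "01010" → prefix "01" already present; 3 new (0, 1, 0)
Total nodes = 4 + 6 + 1 + 4 + 3 + 2 + 3 = 23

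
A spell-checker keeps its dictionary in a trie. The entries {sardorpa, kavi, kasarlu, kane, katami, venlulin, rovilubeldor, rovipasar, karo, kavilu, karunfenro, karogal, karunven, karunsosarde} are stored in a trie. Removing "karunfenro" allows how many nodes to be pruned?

5

Walk "karunfenro" from the leaf back toward the root, removing each node that no remaining word uses.
The suffix "fenro" (5 nodes) is used only by "karunfenro"; the node for "karun" still has the child "v", so pruning stops there.
Nodes removed: 5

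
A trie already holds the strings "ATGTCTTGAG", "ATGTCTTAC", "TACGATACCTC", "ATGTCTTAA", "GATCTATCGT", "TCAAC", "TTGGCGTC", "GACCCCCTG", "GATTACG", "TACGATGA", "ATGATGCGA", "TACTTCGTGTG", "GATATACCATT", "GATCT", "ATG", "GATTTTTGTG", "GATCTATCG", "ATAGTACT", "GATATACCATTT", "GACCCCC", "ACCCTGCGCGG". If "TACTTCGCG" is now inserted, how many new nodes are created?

2

"TACTTCG" is already a path in the trie; the remaining "CG" must be added.
Each of the 2 remaining characters creates one node.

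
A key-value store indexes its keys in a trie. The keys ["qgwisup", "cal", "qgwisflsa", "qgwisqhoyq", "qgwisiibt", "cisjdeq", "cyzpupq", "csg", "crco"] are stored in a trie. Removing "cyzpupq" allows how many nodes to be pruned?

After clearing the end-marker at "cyzpupq", prune upward until reaching a node still needed by another word.
The suffix "yzpupq" (6 nodes) is used only by "cyzpupq"; the node for "c" still has the child "a", so pruning stops there.
Nodes removed: 6

6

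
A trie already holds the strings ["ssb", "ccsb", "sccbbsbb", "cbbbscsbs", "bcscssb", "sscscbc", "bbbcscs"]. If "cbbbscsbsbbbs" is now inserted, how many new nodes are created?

4

Walking "cbbbscsbsbbbs" from the root, the first 9 characters ("cbbbscsbs") follow existing edges; "b" is the first miss.
Each of the 4 remaining characters creates one node.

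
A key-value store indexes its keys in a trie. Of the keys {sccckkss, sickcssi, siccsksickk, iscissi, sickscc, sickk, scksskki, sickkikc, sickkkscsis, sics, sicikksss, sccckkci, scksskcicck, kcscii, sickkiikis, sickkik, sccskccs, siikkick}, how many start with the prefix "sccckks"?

1

Traverse to the node for "sccckks", then collect every word in that subtree.
Words under "sccckks": sccckkss
Count: 1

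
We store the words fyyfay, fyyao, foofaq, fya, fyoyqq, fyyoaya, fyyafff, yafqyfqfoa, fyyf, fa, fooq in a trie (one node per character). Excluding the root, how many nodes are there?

37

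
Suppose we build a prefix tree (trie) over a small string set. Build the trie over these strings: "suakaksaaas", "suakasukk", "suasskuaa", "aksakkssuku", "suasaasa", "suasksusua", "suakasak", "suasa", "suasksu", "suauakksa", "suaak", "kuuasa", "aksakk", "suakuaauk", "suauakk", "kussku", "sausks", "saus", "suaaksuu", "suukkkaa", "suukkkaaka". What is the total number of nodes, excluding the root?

For each word, the new-node count is its length minus the longest prefix already in the trie:
  "suakaksaaas" → 11 new (s, u, a, k, a, k, s, a, a, a, s)
  "suakasukk" → prefix "suaka" already present; 4 new (s, u, k, k)
  "suasskuaa" → prefix "sua" already present; 6 new (s, s, k, u, a, a)
  "aksakkssuku" → 11 new (a, k, s, a, k, k, s, s, u, k, u)
  "suasaasa" → prefix "suas" already present; 4 new (a, a, s, a)
  "suasksusua" → prefix "suas" already present; 6 new (k, s, u, s, u, a)
  "suakasak" → prefix "suakas" already present; 2 new (a, k)
  "suasa" → prefix "suasa" already present; 0 new (none)
  "suasksu" → prefix "suasksu" already present; 0 new (none)
  "suauakksa" → prefix "sua" already present; 6 new (u, a, k, k, s, a)
  "suaak" → prefix "sua" already present; 2 new (a, k)
  "kuuasa" → 6 new (k, u, u, a, s, a)
  "aksakk" → prefix "aksakk" already present; 0 new (none)
  "suakuaauk" → prefix "suak" already present; 5 new (u, a, a, u, k)
  "suauakk" → prefix "suauakk" already present; 0 new (none)
  "kussku" → prefix "ku" already present; 4 new (s, s, k, u)
  "sausks" → prefix "s" already present; 5 new (a, u, s, k, s)
  "saus" → prefix "saus" already present; 0 new (none)
  "suaaksuu" → prefix "suaak" already present; 3 new (s, u, u)
  "suukkkaa" → prefix "su" already present; 6 new (u, k, k, k, a, a)
  "suukkkaaka" → prefix "suukkkaa" already present; 2 new (k, a)
Total nodes = 11 + 4 + 6 + 11 + 4 + 6 + 2 + 0 + 0 + 6 + 2 + 6 + 0 + 5 + 0 + 4 + 5 + 0 + 3 + 6 + 2 = 83

83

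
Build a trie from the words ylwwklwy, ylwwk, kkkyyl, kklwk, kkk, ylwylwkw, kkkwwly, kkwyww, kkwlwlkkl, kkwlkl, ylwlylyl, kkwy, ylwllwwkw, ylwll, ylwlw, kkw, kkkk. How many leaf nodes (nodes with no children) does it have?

Leaves are exactly the stored words that no other stored word extends.
Those words: "kkkk", "kkkwwly", "kkkyyl", "kklwk", "kkwlkl", "kkwlwlkkl", "kkwyww", "ylwllwwkw", "ylwlw", "ylwlylyl", "ylwwklwy", "ylwylwkw"
Leaf count: 12

12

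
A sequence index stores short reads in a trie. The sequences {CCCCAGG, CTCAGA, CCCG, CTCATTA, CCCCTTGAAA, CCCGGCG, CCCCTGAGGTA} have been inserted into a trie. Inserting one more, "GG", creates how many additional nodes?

"GG" shares no prefix with any stored word, so all 2 characters open new nodes.
2 − 0 = 2 new nodes.

2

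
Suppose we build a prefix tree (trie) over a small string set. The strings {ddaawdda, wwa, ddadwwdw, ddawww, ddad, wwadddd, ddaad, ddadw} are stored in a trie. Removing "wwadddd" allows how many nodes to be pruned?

4

After clearing the end-marker at "wwadddd", prune upward until reaching a node still needed by another word.
The suffix "dddd" (4 nodes) is used only by "wwadddd"; "wwa" is itself a stored word, so pruning stops there.
Nodes removed: 4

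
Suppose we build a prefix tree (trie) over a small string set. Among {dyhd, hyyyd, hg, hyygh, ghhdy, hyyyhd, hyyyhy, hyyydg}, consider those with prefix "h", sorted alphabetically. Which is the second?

hyygh

Words with prefix "h", in lexicographic order: "hg", "hyygh", "hyyyd", "hyyydg", "hyyyhd", "hyyyhy"
The 2nd is hyygh.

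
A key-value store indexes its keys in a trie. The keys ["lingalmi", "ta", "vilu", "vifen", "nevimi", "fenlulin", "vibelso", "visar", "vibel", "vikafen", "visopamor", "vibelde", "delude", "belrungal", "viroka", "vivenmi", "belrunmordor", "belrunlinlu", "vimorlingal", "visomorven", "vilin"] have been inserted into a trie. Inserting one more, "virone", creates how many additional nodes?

2

"viro" is already a path in the trie; the remaining "ne" must be added.
New nodes needed: |"virone"| − 4 = 6 − 4 = 2.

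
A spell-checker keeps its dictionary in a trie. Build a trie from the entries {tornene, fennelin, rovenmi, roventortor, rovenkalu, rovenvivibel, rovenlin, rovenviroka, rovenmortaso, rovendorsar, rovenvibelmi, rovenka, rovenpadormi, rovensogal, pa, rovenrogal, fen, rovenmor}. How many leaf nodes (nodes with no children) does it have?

15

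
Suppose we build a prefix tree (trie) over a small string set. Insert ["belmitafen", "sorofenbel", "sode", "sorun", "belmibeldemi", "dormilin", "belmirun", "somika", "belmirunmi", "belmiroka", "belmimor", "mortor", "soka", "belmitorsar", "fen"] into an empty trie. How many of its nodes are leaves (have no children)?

Leaves are exactly the stored words that no other stored word extends.
Those words: "belmibeldemi", "belmimor", "belmiroka", "belmirunmi", "belmitafen", "belmitorsar", "dormilin", "fen", "mortor", "sode", "soka", "somika", "sorofenbel", "sorun"
Leaf count: 14

14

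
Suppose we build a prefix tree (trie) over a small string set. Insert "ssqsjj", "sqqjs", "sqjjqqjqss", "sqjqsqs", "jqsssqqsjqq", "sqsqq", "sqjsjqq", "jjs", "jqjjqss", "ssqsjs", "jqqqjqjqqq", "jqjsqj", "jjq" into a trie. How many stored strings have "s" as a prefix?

7

Traverse to the node for "s", then collect every word in that subtree.
Words under "s": sqjjqqjqss, sqjqsqs, sqjsjqq, sqqjs, sqsqq, ssqsjj, ssqsjs
Count: 7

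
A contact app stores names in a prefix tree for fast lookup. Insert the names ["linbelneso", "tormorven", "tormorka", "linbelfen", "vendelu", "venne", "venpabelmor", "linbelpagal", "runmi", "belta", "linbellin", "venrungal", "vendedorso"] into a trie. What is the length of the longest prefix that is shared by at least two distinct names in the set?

6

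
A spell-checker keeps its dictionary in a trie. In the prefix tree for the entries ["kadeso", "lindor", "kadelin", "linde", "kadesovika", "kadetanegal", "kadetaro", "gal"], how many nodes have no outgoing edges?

A leaf is a node with no children — equivalently, the end of a word that is not a proper prefix of any other stored word.
Those words: "gal", "kadelin", "kadesovika", "kadetanegal", "kadetaro", "linde", "lindor"
Leaf count: 7

7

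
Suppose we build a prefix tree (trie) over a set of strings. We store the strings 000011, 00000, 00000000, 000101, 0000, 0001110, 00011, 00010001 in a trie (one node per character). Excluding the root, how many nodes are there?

Count nodes per top-level branch (shared prefixes stored once):
  '0'-branch (0000, 00000, 00000000, 000011, 00010001, 000101, 00011, 0001110): 19 nodes
Sum: 19

19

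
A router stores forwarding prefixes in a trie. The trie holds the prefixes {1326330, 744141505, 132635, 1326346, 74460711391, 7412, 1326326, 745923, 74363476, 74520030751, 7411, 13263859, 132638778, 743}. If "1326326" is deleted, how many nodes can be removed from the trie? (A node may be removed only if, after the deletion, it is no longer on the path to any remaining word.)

2

Walk "1326326" from the leaf back toward the root, removing each node that no remaining word uses.
The suffix "26" (2 nodes) is used only by "1326326"; the node for "13263" still has the child "3", so pruning stops there.
Nodes removed: 2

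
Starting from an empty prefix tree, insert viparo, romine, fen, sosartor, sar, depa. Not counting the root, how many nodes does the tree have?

29

Insert word by word; a character creates a node only if that edge doesn't already exist:
  "viparo" → 6 new (v, i, p, a, r, o)
  "romine" → 6 new (r, o, m, i, n, e)
  "fen" → 3 new (f, e, n)
  "sosartor" → 8 new (s, o, s, a, r, t, o, r)
  "sar" → prefix "s" already present; 2 new (a, r)
  "depa" → 4 new (d, e, p, a)
Total nodes = 6 + 6 + 3 + 8 + 2 + 4 = 29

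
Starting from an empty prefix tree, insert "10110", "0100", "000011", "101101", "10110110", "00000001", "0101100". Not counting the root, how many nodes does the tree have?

Trie structure (* marks end of a word):
(root)
├─ 0
│  ├─ 0
│  │  └─ 0
│  │     └─ 0
│  │        ├─ 0
│  │        │  └─ 0
│  │        │     └─ 0
│  │        │        └─ 1 *
│  │        └─ 1
│  │           └─ 1 *
│  └─ 1
│     └─ 0
│        ├─ 0 *
│        └─ 1
│           └─ 1
│              └─ 0
│                 └─ 0 *
└─ 1
   └─ 0
      └─ 1
         └─ 1
            └─ 0 *
               └─ 1 *
                  └─ 1
                     └─ 0 *
Counting every labelled node above: 25.

25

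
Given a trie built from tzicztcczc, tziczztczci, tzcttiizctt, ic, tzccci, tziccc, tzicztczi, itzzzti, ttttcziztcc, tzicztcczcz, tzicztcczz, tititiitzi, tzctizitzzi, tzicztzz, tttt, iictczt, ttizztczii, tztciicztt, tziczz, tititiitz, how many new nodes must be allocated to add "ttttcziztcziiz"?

4

The longest prefix of "ttttcziztcziiz" already in the trie is "ttttcziztc" (length 10).
Each of the 4 remaining characters creates one node.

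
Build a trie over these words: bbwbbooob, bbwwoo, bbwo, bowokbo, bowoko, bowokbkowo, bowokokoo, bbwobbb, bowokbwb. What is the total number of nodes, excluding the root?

32

Insert word by word; a character creates a node only if that edge doesn't already exist:
  "bbwbbooob" → 9 new (b, b, w, b, b, o, o, o, b)
  "bbwwoo" → prefix "bbw" already present; 3 new (w, o, o)
  "bbwo" → prefix "bbw" already present; 1 new (o)
  "bowokbo" → prefix "b" already present; 6 new (o, w, o, k, b, o)
  "bowoko" → prefix "bowok" already present; 1 new (o)
  "bowokbkowo" → prefix "bowokb" already present; 4 new (k, o, w, o)
  "bowokokoo" → prefix "bowoko" already present; 3 new (k, o, o)
  "bbwobbb" → prefix "bbwo" already present; 3 new (b, b, b)
  "bowokbwb" → prefix "bowokb" already present; 2 new (w, b)
Total nodes = 9 + 3 + 1 + 6 + 1 + 4 + 3 + 3 + 2 = 32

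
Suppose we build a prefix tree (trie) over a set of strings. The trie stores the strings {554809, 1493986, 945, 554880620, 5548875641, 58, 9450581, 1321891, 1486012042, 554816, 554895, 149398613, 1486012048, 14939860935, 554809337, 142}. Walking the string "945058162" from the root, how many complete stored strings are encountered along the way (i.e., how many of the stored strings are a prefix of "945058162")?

Walk "945058162" from the root; an end-of-word marker is hit whenever a stored word is a prefix of "945058162".
Prefixes of the query that are stored words: "945", "9450581"
Count: 2

2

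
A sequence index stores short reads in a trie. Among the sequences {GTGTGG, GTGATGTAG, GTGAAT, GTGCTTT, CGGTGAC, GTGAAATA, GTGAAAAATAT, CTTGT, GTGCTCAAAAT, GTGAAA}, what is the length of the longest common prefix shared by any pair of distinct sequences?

The deepest shared node is where two words last agree before diverging.
"GTGAAA" and "GTGAAAAATAT" agree on "GTGAAA" (6 characters) before diverging; nothing deeper is shared.
Longest shared-prefix length: 6

6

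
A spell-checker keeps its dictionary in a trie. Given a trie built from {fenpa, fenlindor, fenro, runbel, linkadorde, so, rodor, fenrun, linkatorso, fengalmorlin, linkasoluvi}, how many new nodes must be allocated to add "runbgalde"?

The longest prefix of "runbgalde" already in the trie is "runb" (length 4).
So 9 − 4 = 5 new nodes.

5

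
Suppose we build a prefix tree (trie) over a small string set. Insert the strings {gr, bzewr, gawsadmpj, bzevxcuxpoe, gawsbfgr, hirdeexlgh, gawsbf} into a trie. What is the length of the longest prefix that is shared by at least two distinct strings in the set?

6

Equivalently: take the maximum, over all pairs, of their longest common prefix length.
e.g. "gawsbf" and "gawsbfgr" share the prefix "gawsbf" of length 6; no pair shares a longer one.
Longest shared-prefix length: 6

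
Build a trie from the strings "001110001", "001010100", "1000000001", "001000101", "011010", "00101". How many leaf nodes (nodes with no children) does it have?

Leaves are exactly the stored words that no other stored word extends.
Those words: "001000101", "001010100", "001110001", "011010", "1000000001"
Leaf count: 5

5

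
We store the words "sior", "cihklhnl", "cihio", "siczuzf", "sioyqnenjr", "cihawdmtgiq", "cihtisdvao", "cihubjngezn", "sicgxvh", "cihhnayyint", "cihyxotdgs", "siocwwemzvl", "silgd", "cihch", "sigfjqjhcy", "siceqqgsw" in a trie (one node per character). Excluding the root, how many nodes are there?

95

Count nodes per top-level branch (shared prefixes stored once):
  'c'-branch (cihawdmtgiq, cihch, cihhnayyint, cihio, cihklhnl, cihtisdvao, cihubjngezn, cihyxotdgs): 50 nodes
  's'-branch (siceqqgsw, sicgxvh, siczuzf, sigfjqjhcy, silgd, siocwwemzvl, sior, sioyqnenjr): 45 nodes
Sum: 95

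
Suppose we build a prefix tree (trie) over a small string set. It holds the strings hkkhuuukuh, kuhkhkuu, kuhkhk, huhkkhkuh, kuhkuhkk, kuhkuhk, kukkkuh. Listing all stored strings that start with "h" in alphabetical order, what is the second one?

huhkkhkuh

Words with prefix "h", in lexicographic order: "hkkhuuukuh", "huhkkhkuh"
The 2nd is huhkkhkuh.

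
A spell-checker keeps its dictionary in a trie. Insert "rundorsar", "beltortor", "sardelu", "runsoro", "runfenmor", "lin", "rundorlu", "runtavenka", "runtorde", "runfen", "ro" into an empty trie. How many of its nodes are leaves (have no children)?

Leaves are exactly the stored words that no other stored word extends.
Those words: "beltortor", "lin", "ro", "rundorlu", "rundorsar", "runfenmor", "runsoro", "runtavenka", "runtorde", "sardelu"
Leaf count: 10

10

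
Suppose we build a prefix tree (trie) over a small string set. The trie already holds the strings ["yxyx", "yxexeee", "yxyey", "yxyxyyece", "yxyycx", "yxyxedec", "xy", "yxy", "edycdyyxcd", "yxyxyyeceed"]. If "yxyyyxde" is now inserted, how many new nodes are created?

4

Walking "yxyyyxde" from the root, the first 4 characters ("yxyy") follow existing edges; "y" is the first miss.
So 8 − 4 = 4 new nodes.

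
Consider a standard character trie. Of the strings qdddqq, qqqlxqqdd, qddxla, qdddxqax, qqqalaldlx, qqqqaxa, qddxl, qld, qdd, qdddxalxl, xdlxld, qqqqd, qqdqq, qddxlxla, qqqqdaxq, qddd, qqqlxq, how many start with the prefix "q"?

Walk to "q"; the words in its subtree are exactly those with that prefix.
Matches: "qdd", "qddd", "qdddqq", "qdddxalxl", "qdddxqax", "qddxl", "qddxla", "qddxlxla", "qld", "qqdqq", "qqqalaldlx", "qqqlxq", "qqqlxqqdd", "qqqqaxa", "qqqqd", "qqqqdaxq"
Count: 16

16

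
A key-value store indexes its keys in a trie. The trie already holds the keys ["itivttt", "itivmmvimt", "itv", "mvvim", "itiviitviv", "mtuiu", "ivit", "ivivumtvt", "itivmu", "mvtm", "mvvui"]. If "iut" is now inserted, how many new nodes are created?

2

"i" is already a path in the trie; the remaining "ut" must be added.
Each of the 2 remaining characters creates one node.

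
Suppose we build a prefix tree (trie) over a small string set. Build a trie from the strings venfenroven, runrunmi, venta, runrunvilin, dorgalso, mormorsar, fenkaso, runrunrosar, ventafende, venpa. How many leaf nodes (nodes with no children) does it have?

9

A leaf is a node with no children — equivalently, the end of a word that is not a proper prefix of any other stored word.
Those words: "dorgalso", "fenkaso", "mormorsar", "runrunmi", "runrunrosar", "runrunvilin", "venfenroven", "venpa", "ventafende"
Leaf count: 9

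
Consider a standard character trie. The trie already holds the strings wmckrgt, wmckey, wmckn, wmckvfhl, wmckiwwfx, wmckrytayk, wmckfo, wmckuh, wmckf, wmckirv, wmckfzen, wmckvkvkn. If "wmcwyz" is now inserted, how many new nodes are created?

3

Walking "wmcwyz" from the root, the first 3 characters ("wmc") follow existing edges; "w" is the first miss.
New nodes needed: |"wmcwyz"| − 3 = 6 − 3 = 3.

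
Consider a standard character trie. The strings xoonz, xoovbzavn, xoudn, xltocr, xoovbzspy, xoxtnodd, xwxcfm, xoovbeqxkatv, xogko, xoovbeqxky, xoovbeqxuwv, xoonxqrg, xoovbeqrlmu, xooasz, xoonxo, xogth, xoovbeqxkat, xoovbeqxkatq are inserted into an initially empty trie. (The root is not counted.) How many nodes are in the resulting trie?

Insert word by word; a character creates a node only if that edge doesn't already exist:
  "xoonz" → 5 new (x, o, o, n, z)
  "xoovbzavn" → prefix "xoo" already present; 6 new (v, b, z, a, v, n)
  "xoudn" → prefix "xo" already present; 3 new (u, d, n)
  "xltocr" → prefix "x" already present; 5 new (l, t, o, c, r)
  "xoovbzspy" → prefix "xoovbz" already present; 3 new (s, p, y)
  "xoxtnodd" → prefix "xo" already present; 6 new (x, t, n, o, d, d)
  "xwxcfm" → prefix "x" already present; 5 new (w, x, c, f, m)
  "xoovbeqxkatv" → prefix "xoovb" already present; 7 new (e, q, x, k, a, t, v)
  "xogko" → prefix "xo" already present; 3 new (g, k, o)
  "xoovbeqxky" → prefix "xoovbeqxk" already present; 1 new (y)
  "xoovbeqxuwv" → prefix "xoovbeqx" already present; 3 new (u, w, v)
  "xoonxqrg" → prefix "xoon" already present; 4 new (x, q, r, g)
  "xoovbeqrlmu" → prefix "xoovbeq" already present; 4 new (r, l, m, u)
  "xooasz" → prefix "xoo" already present; 3 new (a, s, z)
  "xoonxo" → prefix "xoonx" already present; 1 new (o)
  "xogth" → prefix "xog" already present; 2 new (t, h)
  "xoovbeqxkat" → prefix "xoovbeqxkat" already present; 0 new (none)
  "xoovbeqxkatq" → prefix "xoovbeqxkat" already present; 1 new (q)
Total nodes = 5 + 6 + 3 + 5 + 3 + 6 + 5 + 7 + 3 + 1 + 3 + 4 + 4 + 3 + 1 + 2 + 0 + 1 = 62

62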